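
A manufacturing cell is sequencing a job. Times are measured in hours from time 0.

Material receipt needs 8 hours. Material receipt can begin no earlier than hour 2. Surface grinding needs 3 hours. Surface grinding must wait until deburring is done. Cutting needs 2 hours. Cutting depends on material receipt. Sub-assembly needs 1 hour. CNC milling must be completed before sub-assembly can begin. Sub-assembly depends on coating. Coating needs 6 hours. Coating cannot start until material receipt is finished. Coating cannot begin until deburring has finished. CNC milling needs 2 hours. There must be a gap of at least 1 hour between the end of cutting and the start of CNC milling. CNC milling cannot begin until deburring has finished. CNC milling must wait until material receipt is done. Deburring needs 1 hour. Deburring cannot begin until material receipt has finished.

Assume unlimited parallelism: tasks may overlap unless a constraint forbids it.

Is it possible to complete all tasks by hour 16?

No

Material receipt cannot begin until its own release at hour 2. It runs from hour 2 to 2 + 8 = hour 10.
Deburring waits on material receipt (finishes hour 10), so it starts at hour 10 and finishes at 10 + 1 = hour 11.
Coating has to wait for material receipt (finishes hour 10); deburring (finishes hour 11). The latest of these is hour 11, so coating runs hour 11 to 11 + 6 = hour 17.
After deburring (finishes hour 11), surface grinding can start at hour 11 and finishes at hour 14.
Cutting waits on material receipt (finishes hour 10), so it starts at hour 10 and finishes at 10 + 2 = hour 12.
CNC milling has to wait for cutting (finishes hour 12, plus 1-hour gap → hour 13); deburring (finishes hour 11); material receipt (finishes hour 10). The latest of these is hour 13, so CNC milling runs hour 13 to 13 + 2 = hour 15.
Sub-assembly cannot start until CNC milling (finishes hour 15); coating (finishes hour 17). The controlling bound is hour 17, so sub-assembly finishes at 17 + 1 = hour 18.
The earliest everything can be done is hour 18, which is after the deadline of 16, so it is not possible.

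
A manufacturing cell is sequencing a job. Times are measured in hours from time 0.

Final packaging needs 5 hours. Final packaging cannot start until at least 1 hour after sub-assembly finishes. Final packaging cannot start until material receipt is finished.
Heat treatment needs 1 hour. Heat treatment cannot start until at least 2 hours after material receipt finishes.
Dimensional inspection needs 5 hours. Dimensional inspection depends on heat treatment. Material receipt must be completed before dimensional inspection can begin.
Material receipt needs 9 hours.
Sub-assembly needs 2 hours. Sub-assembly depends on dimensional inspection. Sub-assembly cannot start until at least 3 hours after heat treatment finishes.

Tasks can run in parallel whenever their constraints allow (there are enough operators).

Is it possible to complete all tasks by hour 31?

Material receipt can start immediately at hour 0; it finishes at hour 9.
Heat treatment cannot begin until material receipt (finishes hour 9, plus 2-hour gap → hour 11). It runs from hour 11 to 11 + 1 = hour 12.
Dimensional inspection has to wait for heat treatment (finishes hour 12); material receipt (finishes hour 9). The latest of these is hour 12, so dimensional inspection runs hour 12 to 12 + 5 = hour 17.
Sub-assembly cannot start until dimensional inspection (finishes hour 17); heat treatment (finishes hour 12, plus 3-hour gap → hour 15). The controlling bound is hour 17, so sub-assembly finishes at 17 + 2 = hour 19.
Final packaging has to wait for sub-assembly (finishes hour 19, plus 1-hour gap → hour 20); material receipt (finishes hour 9). The latest of these is hour 20, so final packaging runs hour 20 to 20 + 5 = hour 25.
Every task is finished by hour 25, which is no later than the deadline of 31, so the schedule is feasible.

Yes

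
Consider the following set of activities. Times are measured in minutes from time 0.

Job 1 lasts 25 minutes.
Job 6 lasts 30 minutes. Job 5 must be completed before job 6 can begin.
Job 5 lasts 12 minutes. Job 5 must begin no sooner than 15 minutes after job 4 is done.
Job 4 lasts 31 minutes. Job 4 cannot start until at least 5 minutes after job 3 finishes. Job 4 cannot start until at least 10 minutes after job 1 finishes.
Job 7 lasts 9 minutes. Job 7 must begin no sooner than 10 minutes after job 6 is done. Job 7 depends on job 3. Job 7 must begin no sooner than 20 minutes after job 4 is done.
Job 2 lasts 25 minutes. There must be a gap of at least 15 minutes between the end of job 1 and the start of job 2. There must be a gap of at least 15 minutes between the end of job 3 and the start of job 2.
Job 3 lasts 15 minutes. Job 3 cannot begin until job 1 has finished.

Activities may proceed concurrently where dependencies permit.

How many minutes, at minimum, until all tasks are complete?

152

Job 1 has no prerequisites, so it starts at minute 0 and finishes at minute 25.
After job 1 (finishes minute 25), job 3 can start at minute 25 and finishes at minute 40.
For job 4: job 3 (finishes minute 40, plus 5-minute gap → minute 45); job 1 (finishes minute 25, plus 10-minute gap → minute 35). Taking the maximum gives a start of minute 45, and it finishes at 45 + 31 = minute 76.
Job 5 cannot begin until job 4 (finishes minute 76, plus 15-minute gap → minute 91). It runs from minute 91 to 91 + 12 = minute 103.
After job 5 (finishes minute 103), job 6 can start at minute 103 and finishes at minute 133.
Job 7 has to wait for job 6 (finishes minute 133, plus 10-minute gap → minute 143); job 3 (finishes minute 40); job 4 (finishes minute 76, plus 20-minute gap → minute 96). The latest of these is minute 143, so job 7 runs minute 143 to 143 + 9 = minute 152.
Job 2 has to wait for job 1 (finishes minute 25, plus 15-minute gap → minute 40); job 3 (finishes minute 40, plus 15-minute gap → minute 55). The latest of these is minute 55, so job 2 runs minute 55 to 55 + 25 = minute 80.
All tasks are finished once the last one completes. Finish times: Job 1 at 25, Job 2 at 80, Job 3 at 40, Job 4 at 76, Job 5 at 103, Job 6 at 133, Job 7 at 152. The latest is minute 152.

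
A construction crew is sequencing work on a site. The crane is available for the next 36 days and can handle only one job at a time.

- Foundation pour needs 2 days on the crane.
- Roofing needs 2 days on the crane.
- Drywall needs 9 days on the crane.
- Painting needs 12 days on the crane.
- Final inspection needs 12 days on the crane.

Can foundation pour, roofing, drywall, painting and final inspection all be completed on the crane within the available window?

Running back to back, the jobs need 2 + 2 + 9 + 12 + 12 = 37 days on the crane.
Since 37 > 36, they cannot all fit.

No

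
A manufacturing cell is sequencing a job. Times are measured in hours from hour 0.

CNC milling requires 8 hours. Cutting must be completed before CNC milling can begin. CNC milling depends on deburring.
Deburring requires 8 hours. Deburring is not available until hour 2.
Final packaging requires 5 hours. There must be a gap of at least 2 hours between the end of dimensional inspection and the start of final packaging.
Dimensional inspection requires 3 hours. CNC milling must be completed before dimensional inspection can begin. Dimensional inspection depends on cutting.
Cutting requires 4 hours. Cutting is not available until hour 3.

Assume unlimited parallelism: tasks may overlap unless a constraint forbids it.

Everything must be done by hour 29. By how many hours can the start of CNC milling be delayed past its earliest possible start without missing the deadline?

Deburring waits on its own release at hour 2, so it starts at hour 2 and finishes at 2 + 8 = hour 10.
Cutting waits on its own release at hour 3, so it starts at hour 3 and finishes at 3 + 4 = hour 7.
CNC milling has to wait for cutting (finishes hour 7); deburring (finishes hour 10). The latest of these is hour 10, so CNC milling runs hour 10 to 10 + 8 = hour 18.

Working backward from the deadline:
Final packaging must finish by hour 29; it takes 5 hours, so it must start by 29 − 5 = hour 24.
Dimensional inspection feeds into final packaging (must start by hour 24, minus 2-hour gap → hour 22); so dimensional inspection must finish by hour 22 and therefore start by hour 19.
CNC milling feeds into dimensional inspection (must start by hour 19); so CNC milling must finish by hour 19 and therefore start by hour 11.
So CNC milling can start as early as hour 10 and as late as hour 11, giving 11 − 10 = 1 hour of slack.

1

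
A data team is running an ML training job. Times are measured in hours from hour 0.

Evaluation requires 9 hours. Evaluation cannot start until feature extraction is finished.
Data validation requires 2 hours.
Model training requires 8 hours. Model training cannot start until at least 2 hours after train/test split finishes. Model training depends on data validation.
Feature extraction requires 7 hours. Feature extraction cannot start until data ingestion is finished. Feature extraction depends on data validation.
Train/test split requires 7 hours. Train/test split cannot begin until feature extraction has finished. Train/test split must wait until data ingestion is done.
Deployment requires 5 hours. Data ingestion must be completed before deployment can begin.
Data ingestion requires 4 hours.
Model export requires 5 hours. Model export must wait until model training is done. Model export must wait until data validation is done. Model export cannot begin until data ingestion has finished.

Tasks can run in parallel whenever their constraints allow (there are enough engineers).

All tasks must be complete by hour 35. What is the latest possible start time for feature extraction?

Model export has no dependents, so it just needs to finish by hour 35. Starting by 35 − 5 = hour 30 achieves that.
Since model export (must start by hour 30) depends on it, model training must finish by hour 30. Backing off its 8-hour duration gives a latest start of hour 22.
Train/test split feeds into model training (must start by hour 22, minus 2-hour gap → hour 20); so train/test split must finish by hour 20 and therefore start by hour 13.
To finish by hour 35, evaluation (duration 9) must start no later than hour 26.
Feature extraction must finish in time for train/test split (must start by hour 13); evaluation (must start by hour 26). The tightest is hour 13, so feature extraction must start by 13 − 7 = hour 6.

6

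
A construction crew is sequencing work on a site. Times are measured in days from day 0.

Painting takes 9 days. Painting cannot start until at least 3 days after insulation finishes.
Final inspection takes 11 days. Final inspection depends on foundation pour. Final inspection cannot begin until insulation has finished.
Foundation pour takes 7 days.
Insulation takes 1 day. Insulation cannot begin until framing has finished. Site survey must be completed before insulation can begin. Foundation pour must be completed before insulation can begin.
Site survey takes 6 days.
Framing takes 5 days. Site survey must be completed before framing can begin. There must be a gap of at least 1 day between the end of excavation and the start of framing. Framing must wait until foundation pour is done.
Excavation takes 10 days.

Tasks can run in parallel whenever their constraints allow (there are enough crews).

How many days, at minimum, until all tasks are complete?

Nothing blocks foundation pour, so it runs from day 0 to day 7.
Excavation has no prerequisites, so it starts at day 0 and finishes at day 10.
Site survey has no prerequisites, so it starts at day 0 and finishes at day 6.
Framing needs all of site survey (finishes day 6); excavation (finishes day 10, plus 1-day gap → day 11); foundation pour (finishes day 7). That puts its earliest start at day 11; it finishes at 11 + 5 = day 16.
Insulation has to wait for framing (finishes day 16); site survey (finishes day 6); foundation pour (finishes day 7). The latest of these is day 16, so insulation runs day 16 to 16 + 1 = day 17.
Final inspection cannot start until foundation pour (finishes day 7); insulation (finishes day 17). The controlling bound is day 17, so final inspection finishes at 17 + 11 = day 28.
After insulation (finishes day 17, plus 3-day gap → day 20), painting can start at day 20 and finishes at day 29.
All tasks are finished once the last one completes. Finish times: Site survey at 6, Excavation at 10, Foundation pour at 7, Framing at 16, Insulation at 17, Painting at 29, Final inspection at 28. The latest is day 29.

29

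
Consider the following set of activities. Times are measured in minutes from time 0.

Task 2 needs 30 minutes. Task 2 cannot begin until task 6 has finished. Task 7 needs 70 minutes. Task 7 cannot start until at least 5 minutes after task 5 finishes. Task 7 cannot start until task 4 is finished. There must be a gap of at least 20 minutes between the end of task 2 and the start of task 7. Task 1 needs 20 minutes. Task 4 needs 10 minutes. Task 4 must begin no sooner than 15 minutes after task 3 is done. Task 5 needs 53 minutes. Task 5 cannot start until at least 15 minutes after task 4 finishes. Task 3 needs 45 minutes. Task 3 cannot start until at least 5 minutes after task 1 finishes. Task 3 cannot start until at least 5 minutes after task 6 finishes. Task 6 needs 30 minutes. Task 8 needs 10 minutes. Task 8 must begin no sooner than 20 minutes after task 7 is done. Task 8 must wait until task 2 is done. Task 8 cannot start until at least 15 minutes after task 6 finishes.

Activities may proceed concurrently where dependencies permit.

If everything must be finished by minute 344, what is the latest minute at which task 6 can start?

To finish by minute 344, task 8 (duration 10) must start no later than minute 334.
Task 7 must finish before task 8 (must start by minute 334, minus 20-minute gap → minute 314). With a 70-minute duration, task 7 must start by 314 − 70 = minute 244.
Task 5 must finish before task 7 (must start by minute 244, minus 5-minute gap → minute 239). With a 53-minute duration, task 5 must start by 239 − 53 = minute 186.
Task 4 has several dependents: task 5 (must start by minute 186, minus 15-minute gap → minute 171); task 7 (must start by minute 244). The earliest of those limits is minute 171, so task 4 must start by 171 − 10 = minute 161.
Task 3 feeds into task 4 (must start by minute 161, minus 15-minute gap → minute 146); so task 3 must finish by minute 146 and therefore start by minute 101.
Task 2 feeds task 7 (must start by minute 244, minus 20-minute gap → minute 224); task 8 (must start by minute 334). Taking the minimum, task 2 must finish by minute 224 and start by 224 − 30 = minute 194.
Task 6 has several dependents: task 2 (must start by minute 194); task 3 (must start by minute 101, minus 5-minute gap → minute 96); task 8 (must start by minute 334, minus 15-minute gap → minute 319). The earliest of those limits is minute 96, so task 6 must start by 96 − 30 = minute 66.

66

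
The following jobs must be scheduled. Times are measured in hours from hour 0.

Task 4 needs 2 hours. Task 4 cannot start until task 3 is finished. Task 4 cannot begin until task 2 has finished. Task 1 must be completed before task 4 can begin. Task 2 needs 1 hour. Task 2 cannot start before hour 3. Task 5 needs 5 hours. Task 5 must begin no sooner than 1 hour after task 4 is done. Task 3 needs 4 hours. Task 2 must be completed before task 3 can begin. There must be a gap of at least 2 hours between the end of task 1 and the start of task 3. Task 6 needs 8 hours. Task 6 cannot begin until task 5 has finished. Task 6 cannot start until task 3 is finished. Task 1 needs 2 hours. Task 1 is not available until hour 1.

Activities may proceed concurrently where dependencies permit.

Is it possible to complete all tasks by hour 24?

After its own release at hour 3, task 2 can start at hour 3 and finishes at hour 4.
Task 1 waits on its own release at hour 1, so it starts at hour 1 and finishes at 1 + 2 = hour 3.
Task 3 has to wait for task 2 (finishes hour 4); task 1 (finishes hour 3, plus 2-hour gap → hour 5). The latest of these is hour 5, so task 3 runs hour 5 to 5 + 4 = hour 9.
For task 4: task 3 (finishes hour 9); task 2 (finishes hour 4); task 1 (finishes hour 3). Taking the maximum gives a start of hour 9, and it finishes at 9 + 2 = hour 11.
Task 5 cannot begin until task 4 (finishes hour 11, plus 1-hour gap → hour 12). It runs from hour 12 to 12 + 5 = hour 17.
Task 6 needs all of task 5 (finishes hour 17); task 3 (finishes hour 9). That puts its earliest start at hour 17; it finishes at 17 + 8 = hour 25.
The earliest everything can be done is hour 25, which is after the deadline of 24, so it is not possible.

No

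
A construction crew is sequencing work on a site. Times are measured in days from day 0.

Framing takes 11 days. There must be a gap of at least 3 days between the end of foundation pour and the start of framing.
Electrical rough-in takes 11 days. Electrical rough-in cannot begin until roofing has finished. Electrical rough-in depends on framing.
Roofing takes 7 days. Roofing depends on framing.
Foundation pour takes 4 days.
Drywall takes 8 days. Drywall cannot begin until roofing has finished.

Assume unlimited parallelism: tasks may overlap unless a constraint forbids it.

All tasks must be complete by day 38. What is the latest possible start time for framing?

9

Nothing follows electrical rough-in; the deadline of day 38 is its only limit. It must start by 38 − 11 = day 27.
Nothing follows drywall; the deadline of day 38 is its only limit. It must start by 38 − 8 = day 30.
Roofing has several dependents: electrical rough-in (must start by day 27); drywall (must start by day 30). The earliest of those limits is day 27, so roofing must start by 27 − 7 = day 20.
For framing: roofing (must start by day 20); electrical rough-in (must start by day 27). The most restrictive is day 20; with an 11-day duration, framing must start by day 9.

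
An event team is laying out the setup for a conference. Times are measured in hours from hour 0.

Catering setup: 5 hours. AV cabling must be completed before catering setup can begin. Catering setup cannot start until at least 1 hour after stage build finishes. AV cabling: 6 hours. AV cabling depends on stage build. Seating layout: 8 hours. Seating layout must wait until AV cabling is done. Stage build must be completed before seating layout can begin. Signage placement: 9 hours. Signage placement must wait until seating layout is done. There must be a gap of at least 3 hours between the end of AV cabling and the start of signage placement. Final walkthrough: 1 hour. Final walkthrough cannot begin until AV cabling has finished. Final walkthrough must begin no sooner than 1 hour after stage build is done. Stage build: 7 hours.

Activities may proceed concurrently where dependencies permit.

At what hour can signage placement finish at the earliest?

30

Stage build has no prerequisites, so it starts at hour 0 and finishes at hour 7.
AV cabling cannot begin until stage build (finishes hour 7). It runs from hour 7 to 7 + 6 = hour 13.
Seating layout cannot start until AV cabling (finishes hour 13); stage build (finishes hour 7). The controlling bound is hour 13, so seating layout finishes at 13 + 8 = hour 21.
Signage placement needs all of seating layout (finishes hour 21); AV cabling (finishes hour 13, plus 3-hour gap → hour 16). That puts its earliest start at hour 21; it finishes at 21 + 9 = hour 30.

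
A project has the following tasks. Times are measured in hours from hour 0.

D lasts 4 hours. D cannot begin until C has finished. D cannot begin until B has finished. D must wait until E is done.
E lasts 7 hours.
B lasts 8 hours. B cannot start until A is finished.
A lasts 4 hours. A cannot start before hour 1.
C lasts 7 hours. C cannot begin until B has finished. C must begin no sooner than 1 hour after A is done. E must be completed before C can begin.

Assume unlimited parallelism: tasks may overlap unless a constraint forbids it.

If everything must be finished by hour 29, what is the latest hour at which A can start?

6

Nothing follows D; the deadline of hour 29 is its only limit. It must start by 29 − 4 = hour 25.
Since D (must start by hour 25) depends on it, C must finish by hour 25. Backing off its 7-hour duration gives a latest start of hour 18.
B has several dependents: C (must start by hour 18); D (must start by hour 25). The earliest of those limits is hour 18, so B must start by 18 − 8 = hour 10.
A has several dependents: B (must start by hour 10); C (must start by hour 18, minus 1-hour gap → hour 17). The earliest of those limits is hour 10, so A must start by 10 − 4 = hour 6.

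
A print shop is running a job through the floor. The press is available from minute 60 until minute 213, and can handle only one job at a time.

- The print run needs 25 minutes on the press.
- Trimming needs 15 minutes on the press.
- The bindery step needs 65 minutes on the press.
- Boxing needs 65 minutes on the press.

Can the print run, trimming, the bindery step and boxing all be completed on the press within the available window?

The press window is 213 − 60 = 153 minutes.
Running back to back, the jobs need 25 + 15 + 65 + 65 = 170 minutes on the press.
Since 170 > 153, they cannot all fit.

No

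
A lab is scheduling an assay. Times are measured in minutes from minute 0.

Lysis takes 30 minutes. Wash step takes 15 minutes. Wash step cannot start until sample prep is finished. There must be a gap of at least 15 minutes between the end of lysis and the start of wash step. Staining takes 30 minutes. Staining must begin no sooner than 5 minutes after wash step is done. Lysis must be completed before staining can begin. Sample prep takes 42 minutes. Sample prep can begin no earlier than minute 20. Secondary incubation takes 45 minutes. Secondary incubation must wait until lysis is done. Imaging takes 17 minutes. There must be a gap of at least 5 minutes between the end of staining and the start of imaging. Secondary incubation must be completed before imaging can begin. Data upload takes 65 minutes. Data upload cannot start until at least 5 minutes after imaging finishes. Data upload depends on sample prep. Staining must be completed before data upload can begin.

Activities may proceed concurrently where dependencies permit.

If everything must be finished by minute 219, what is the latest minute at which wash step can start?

77

Data upload must finish by minute 219; it takes 65 minutes, so it must start by 219 − 65 = minute 154.
Since data upload (must start by minute 154, minus 5-minute gap → minute 149) depends on it, imaging must finish by minute 149. Backing off its 17-minute duration gives a latest start of minute 132.
Staining must finish in time for imaging (must start by minute 132, minus 5-minute gap → minute 127); data upload (must start by minute 154). The tightest is minute 127, so staining must start by 127 − 30 = minute 97.
Wash step feeds into staining (must start by minute 97, minus 5-minute gap → minute 92); so wash step must finish by minute 92 and therefore start by minute 77.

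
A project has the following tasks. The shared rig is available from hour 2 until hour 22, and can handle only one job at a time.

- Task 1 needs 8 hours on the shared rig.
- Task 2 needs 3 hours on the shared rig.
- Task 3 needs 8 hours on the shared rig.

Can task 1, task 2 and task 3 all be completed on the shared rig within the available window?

Yes

The shared rig window is 22 − 2 = 20 hours.
Running back to back, the jobs need 8 + 3 + 8 = 19 hours on the shared rig.
Since 19 ≤ 20, they fit within the window.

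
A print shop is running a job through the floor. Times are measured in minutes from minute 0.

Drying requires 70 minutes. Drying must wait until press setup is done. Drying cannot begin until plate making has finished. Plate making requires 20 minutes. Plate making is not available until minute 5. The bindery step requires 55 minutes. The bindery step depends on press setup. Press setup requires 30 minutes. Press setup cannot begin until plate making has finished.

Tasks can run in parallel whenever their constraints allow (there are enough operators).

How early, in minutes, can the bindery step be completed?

Plate making cannot begin until its own release at minute 5. It runs from minute 5 to 5 + 20 = minute 25.
After plate making (finishes minute 25), press setup can start at minute 25 and finishes at minute 55.
The bindery step waits on press setup (finishes minute 55), so it starts at minute 55 and finishes at 55 + 55 = minute 110.

110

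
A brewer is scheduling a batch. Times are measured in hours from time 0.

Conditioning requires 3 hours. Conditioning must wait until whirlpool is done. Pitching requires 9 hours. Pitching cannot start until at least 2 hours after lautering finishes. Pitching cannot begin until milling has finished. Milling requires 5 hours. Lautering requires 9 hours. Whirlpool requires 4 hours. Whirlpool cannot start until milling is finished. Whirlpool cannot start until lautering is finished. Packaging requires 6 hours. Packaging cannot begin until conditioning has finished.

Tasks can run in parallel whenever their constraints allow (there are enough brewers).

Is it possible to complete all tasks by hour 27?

Lautering can start immediately at hour 0; it finishes at hour 9.
Milling has no prerequisites, so it starts at hour 0 and finishes at hour 5.
Pitching has to wait for lautering (finishes hour 9, plus 2-hour gap → hour 11); milling (finishes hour 5). The latest of these is hour 11, so pitching runs hour 11 to 11 + 9 = hour 20.
Whirlpool needs all of milling (finishes hour 5); lautering (finishes hour 9). That puts its earliest start at hour 9; it finishes at 9 + 4 = hour 13.
Conditioning waits on whirlpool (finishes hour 13), so it starts at hour 13 and finishes at 13 + 3 = hour 16.
Packaging cannot begin until conditioning (finishes hour 16). It runs from hour 16 to 16 + 6 = hour 22.
Every task is finished by hour 22, which is no later than the deadline of 27, so the schedule is feasible.

Yes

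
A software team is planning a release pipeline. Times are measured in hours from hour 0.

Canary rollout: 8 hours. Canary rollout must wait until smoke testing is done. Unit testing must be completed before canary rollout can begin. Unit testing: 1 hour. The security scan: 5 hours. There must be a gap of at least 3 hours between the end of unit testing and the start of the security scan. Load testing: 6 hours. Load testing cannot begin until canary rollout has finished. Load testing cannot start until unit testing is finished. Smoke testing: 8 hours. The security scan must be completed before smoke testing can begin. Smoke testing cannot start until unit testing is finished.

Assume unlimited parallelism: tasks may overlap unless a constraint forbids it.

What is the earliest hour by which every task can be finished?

31

Unit testing has no prerequisites, so it starts at hour 0 and finishes at hour 1.
The security scan cannot begin until unit testing (finishes hour 1, plus 3-hour gap → hour 4). It runs from hour 4 to 4 + 5 = hour 9.
Smoke testing needs all of the security scan (finishes hour 9); unit testing (finishes hour 1). That puts its earliest start at hour 9; it finishes at 9 + 8 = hour 17.
Canary rollout cannot start until smoke testing (finishes hour 17); unit testing (finishes hour 1). The controlling bound is hour 17, so canary rollout finishes at 17 + 8 = hour 25.
Load testing cannot start until canary rollout (finishes hour 25); unit testing (finishes hour 1). The controlling bound is hour 25, so load testing finishes at 25 + 6 = hour 31.
All tasks are finished once the last one completes. Finish times: Unit testing at 1, The security scan at 9, Smoke testing at 17, Canary rollout at 25, Load testing at 31. The latest is hour 31.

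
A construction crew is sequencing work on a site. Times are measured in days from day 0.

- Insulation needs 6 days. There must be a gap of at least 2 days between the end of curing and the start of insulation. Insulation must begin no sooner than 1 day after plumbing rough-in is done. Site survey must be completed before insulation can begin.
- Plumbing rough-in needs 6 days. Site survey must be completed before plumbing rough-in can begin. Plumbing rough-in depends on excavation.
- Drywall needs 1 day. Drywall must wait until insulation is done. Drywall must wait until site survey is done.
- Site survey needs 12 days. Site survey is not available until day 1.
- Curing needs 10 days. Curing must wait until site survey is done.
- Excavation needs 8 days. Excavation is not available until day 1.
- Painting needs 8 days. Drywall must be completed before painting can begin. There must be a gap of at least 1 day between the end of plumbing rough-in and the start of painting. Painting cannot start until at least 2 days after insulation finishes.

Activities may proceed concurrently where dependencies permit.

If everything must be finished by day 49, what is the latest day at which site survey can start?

9

Painting must finish by day 49; it takes 8 days, so it must start by 49 − 8 = day 41.
Since painting (must start by day 41) depends on it, drywall must finish by day 41. Backing off its 1-day duration gives a latest start of day 40.
Insulation feeds drywall (must start by day 40); painting (must start by day 41, minus 2-day gap → day 39). Taking the minimum, insulation must finish by day 39 and start by 39 − 6 = day 33.
Curing has to be done before insulation (must start by day 33, minus 2-day gap → day 31). That means finishing by day 31, i.e. starting by 31 − 10 = day 21.
Plumbing rough-in feeds insulation (must start by day 33, minus 1-day gap → day 32); painting (must start by day 41, minus 1-day gap → day 40). Taking the minimum, plumbing rough-in must finish by day 32 and start by 32 − 6 = day 26.
Site survey has several dependents: curing (must start by day 21); plumbing rough-in (must start by day 26); insulation (must start by day 33); drywall (must start by day 40). The earliest of those limits is day 21, so site survey must start by 21 − 12 = day 9.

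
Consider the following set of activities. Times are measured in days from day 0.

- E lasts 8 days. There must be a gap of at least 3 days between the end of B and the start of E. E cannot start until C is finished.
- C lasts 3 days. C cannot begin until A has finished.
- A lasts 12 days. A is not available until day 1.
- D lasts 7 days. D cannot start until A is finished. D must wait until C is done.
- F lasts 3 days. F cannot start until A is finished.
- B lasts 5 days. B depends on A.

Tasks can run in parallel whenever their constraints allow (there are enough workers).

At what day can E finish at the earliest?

A cannot begin until its own release at day 1. It runs from day 1 to 1 + 12 = day 13.
C waits on A (finishes day 13), so it starts at day 13 and finishes at 13 + 3 = day 16.
B waits on A (finishes day 13), so it starts at day 13 and finishes at 13 + 5 = day 18.
E needs all of B (finishes day 18, plus 3-day gap → day 21); C (finishes day 16). That puts its earliest start at day 21; it finishes at 21 + 8 = day 29.

29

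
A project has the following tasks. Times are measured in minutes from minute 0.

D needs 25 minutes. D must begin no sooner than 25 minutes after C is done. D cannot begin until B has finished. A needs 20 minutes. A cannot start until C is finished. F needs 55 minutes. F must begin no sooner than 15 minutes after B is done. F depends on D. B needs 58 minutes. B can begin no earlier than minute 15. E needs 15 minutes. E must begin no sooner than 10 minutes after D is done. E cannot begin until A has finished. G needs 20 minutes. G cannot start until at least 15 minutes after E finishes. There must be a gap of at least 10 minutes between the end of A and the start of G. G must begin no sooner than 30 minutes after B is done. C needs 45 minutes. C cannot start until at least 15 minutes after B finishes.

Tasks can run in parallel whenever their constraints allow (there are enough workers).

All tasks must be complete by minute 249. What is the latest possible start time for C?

G has no dependents, so it just needs to finish by minute 249. Starting by 249 − 20 = minute 229 achieves that.
E must finish before G (must start by minute 229, minus 15-minute gap → minute 214). With a 15-minute duration, E must start by 214 − 15 = minute 199.
For A: E (must start by minute 199); G (must start by minute 229, minus 10-minute gap → minute 219). The most restrictive is minute 199; with a 20-minute duration, A must start by minute 179.
F must finish by minute 249; it takes 55 minutes, so it must start by 249 − 55 = minute 194.
For D: E (must start by minute 199, minus 10-minute gap → minute 189); F (must start by minute 194). The most restrictive is minute 189; with a 25-minute duration, D must start by minute 164.
For C: A (must start by minute 179); D (must start by minute 164, minus 25-minute gap → minute 139). The most restrictive is minute 139; with a 45-minute duration, C must start by minute 94.

94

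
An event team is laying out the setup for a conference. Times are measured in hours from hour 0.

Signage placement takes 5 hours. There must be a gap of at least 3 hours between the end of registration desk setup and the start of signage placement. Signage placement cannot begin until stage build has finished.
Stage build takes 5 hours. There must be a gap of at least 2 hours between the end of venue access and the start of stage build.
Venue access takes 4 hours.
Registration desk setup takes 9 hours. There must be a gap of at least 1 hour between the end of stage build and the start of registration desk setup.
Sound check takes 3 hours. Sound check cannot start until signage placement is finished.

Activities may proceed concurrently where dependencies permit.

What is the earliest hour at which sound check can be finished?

32

Nothing blocks venue access, so it runs from hour 0 to hour 4.
Stage build cannot begin until venue access (finishes hour 4, plus 2-hour gap → hour 6). It runs from hour 6 to 6 + 5 = hour 11.
Registration desk setup cannot begin until stage build (finishes hour 11, plus 1-hour gap → hour 12). It runs from hour 12 to 12 + 9 = hour 21.
Signage placement has to wait for registration desk setup (finishes hour 21, plus 3-hour gap → hour 24); stage build (finishes hour 11). The latest of these is hour 24, so signage placement runs hour 24 to 24 + 5 = hour 29.
Sound check cannot begin until signage placement (finishes hour 29). It runs from hour 29 to 29 + 3 = hour 32.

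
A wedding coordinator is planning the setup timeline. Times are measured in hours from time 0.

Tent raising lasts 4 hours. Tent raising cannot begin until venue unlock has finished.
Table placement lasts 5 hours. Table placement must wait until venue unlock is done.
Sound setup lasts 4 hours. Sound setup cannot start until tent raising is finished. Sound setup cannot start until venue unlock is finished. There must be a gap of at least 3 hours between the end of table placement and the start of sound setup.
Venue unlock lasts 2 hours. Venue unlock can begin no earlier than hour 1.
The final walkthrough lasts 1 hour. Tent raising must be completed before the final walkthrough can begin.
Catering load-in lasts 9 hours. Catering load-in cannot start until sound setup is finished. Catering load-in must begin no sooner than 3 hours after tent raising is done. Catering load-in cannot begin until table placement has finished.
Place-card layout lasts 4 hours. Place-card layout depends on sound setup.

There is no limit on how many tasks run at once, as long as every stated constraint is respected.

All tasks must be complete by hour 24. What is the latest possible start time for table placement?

To finish by hour 24, catering load-in (duration 9) must start no later than hour 15.
Nothing follows place-card layout; the deadline of hour 24 is its only limit. It must start by 24 − 4 = hour 20.
Sound setup must finish in time for catering load-in (must start by hour 15); place-card layout (must start by hour 20). The tightest is hour 15, so sound setup must start by 15 − 4 = hour 11.
Table placement feeds sound setup (must start by hour 11, minus 3-hour gap → hour 8); catering load-in (must start by hour 15). Taking the minimum, table placement must finish by hour 8 and start by 8 − 5 = hour 3.

3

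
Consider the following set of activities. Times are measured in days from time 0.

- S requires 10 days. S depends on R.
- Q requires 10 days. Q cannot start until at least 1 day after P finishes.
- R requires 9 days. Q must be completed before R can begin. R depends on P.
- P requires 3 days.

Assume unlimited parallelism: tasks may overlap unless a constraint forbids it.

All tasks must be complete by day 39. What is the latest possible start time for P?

6

To finish by day 39, S (duration 10) must start no later than day 29.
Since S (must start by day 29) depends on it, R must finish by day 29. Backing off its 9-day duration gives a latest start of day 20.
Q feeds into R (must start by day 20); so Q must finish by day 20 and therefore start by day 10.
For P: Q (must start by day 10, minus 1-day gap → day 9); R (must start by day 20). The most restrictive is day 9; with a 3-day duration, P must start by day 6.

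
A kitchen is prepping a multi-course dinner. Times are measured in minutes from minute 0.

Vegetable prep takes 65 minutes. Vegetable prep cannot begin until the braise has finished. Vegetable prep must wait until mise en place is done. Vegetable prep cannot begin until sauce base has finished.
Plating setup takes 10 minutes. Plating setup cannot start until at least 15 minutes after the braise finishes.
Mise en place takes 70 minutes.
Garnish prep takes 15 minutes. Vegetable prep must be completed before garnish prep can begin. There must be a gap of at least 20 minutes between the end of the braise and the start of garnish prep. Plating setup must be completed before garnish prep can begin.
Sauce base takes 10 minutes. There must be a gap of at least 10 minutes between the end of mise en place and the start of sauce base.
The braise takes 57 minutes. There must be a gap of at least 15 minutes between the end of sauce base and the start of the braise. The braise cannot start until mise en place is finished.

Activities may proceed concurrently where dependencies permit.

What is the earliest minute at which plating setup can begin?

Mise en place has no prerequisites, so it starts at minute 0 and finishes at minute 70.
Sauce base waits on mise en place (finishes minute 70, plus 10-minute gap → minute 80), so it starts at minute 80 and finishes at 80 + 10 = minute 90.
For the braise: sauce base (finishes minute 90, plus 15-minute gap → minute 105); mise en place (finishes minute 70). Taking the maximum gives a start of minute 105, and it finishes at 105 + 57 = minute 162.
Plating setup waits on the braise (finishes minute 162, plus 15-minute gap → minute 177), so the earliest it can start is minute 177.

177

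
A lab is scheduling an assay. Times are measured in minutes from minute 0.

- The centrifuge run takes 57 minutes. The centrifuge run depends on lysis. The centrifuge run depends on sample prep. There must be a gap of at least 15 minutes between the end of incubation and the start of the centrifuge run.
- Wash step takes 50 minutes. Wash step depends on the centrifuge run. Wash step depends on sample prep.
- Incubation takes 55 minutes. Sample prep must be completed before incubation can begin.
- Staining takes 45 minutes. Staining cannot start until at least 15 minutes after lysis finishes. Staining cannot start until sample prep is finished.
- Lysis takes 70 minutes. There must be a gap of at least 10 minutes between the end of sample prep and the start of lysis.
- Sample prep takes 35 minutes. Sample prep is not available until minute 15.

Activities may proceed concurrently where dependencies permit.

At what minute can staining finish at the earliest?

Sample prep cannot begin until its own release at minute 15. It runs from minute 15 to 15 + 35 = minute 50.
Lysis waits on sample prep (finishes minute 50, plus 10-minute gap → minute 60), so it starts at minute 60 and finishes at 60 + 70 = minute 130.
Staining cannot start until lysis (finishes minute 130, plus 15-minute gap → minute 145); sample prep (finishes minute 50). The controlling bound is minute 145, so staining finishes at 145 + 45 = minute 190.

190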